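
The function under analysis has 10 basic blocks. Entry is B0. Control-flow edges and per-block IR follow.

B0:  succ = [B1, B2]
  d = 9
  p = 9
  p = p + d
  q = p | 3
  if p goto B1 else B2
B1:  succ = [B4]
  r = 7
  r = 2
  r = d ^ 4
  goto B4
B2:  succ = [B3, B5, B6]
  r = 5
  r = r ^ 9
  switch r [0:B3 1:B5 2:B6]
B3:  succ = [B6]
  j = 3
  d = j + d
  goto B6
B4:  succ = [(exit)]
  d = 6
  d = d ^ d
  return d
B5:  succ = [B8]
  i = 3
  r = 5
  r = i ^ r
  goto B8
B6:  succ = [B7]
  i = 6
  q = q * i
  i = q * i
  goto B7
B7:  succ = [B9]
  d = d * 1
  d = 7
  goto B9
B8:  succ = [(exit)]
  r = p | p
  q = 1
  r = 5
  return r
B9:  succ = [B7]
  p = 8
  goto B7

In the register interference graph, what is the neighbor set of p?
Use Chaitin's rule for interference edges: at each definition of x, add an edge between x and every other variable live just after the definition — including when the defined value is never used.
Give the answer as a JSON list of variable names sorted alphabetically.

Per-block:
  B0: {d,p,q} / ∅
  B1: {r} / {d}
  B2: {r} / ∅
  B3: {d,j} / {d}
  B4: {d} / ∅
  B5: {i,r} / ∅
  B6: {i,q} / {q}
  B7: {d} / {d}
  B8: {q,r} / {p}
  B9: {p} / ∅

Backward fixpoint:
  B0: in=∅ out={d,p,q}
  B1: in={d} out=∅
  B2: in={d,p,q} out={d,p,q}
  B3: in={d,q} out={d,q}
  B4: in=∅ out=∅
  B5: in={p} out={p}
  B6: in={d,q} out={d}
  B7: in={d} out={d}
  B8: in={p} out=∅
  B9: in={d} out={d}

Interfere edges:
  d — {i,j,p,q,r}
  i — {d,p,q,r}
  j — {d,q}
  p — {d,i,q,r}
  q — {d,i,j,p,r}
  r — {d,i,p,q}

N(p) = ["d", "i", "q", "r"]

Answer: ["d", "i", "q", "r"]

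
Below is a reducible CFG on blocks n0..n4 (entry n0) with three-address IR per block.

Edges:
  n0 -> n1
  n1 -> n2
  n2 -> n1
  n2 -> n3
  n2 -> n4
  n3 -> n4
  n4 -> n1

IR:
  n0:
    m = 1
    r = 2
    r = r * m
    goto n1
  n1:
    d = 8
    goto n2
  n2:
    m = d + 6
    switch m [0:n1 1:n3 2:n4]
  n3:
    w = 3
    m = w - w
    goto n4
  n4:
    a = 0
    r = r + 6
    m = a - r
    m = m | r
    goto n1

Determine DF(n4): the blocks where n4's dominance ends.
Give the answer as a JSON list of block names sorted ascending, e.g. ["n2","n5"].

Answer: ["n1"]

Analysis:
idom tree: n1←n0 n2←n1 n3←n2 n4←n2
Dom at joins:
  n1: preds {n0,n2,n4}: {n0} ∩ {n0,n1,n2} ∩ {n0,n1,n2,n4} = {n0}; idom=n0
  n4: preds {n2,n3}: {n0,n1,n2} ∩ {n0,n1,n2,n3} = {n0,n1,n2}; idom=n2

DF walk-up:
  join n1 pred n0: · stop@n0
  join n1 pred n2: n2→n1 stop@n0
  join n1 pred n4: n4→n2→n1 stop@n0
  join n4 pred n2: · stop@n2
  join n4 pred n3: n3 stop@n2
  n0 → ∅
  n1 → {n1}
  n2 → {n1}
  n3 → {n4}
  n4 → {n1}

DF(n4) = ["n1"]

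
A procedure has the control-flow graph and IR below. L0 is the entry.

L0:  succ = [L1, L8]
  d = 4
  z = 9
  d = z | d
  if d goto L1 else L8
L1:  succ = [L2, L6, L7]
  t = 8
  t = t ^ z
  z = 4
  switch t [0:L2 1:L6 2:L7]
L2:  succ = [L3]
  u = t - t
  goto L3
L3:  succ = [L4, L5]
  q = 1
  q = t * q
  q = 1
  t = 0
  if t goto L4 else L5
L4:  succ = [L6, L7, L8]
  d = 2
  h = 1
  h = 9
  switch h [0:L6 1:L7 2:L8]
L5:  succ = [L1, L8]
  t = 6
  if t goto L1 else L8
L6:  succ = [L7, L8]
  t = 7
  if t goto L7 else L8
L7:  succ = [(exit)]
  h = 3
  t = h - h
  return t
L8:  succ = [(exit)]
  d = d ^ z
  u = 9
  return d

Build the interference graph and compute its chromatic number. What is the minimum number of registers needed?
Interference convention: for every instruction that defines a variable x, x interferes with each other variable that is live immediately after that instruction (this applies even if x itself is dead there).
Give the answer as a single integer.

Per-block:
  L0: {d,z} / ∅
  L1: {t,z} / {z}
  L2: {u} / {t}
  L3: {q,t} / {t}
  L4: {d,h} / ∅
  L5: {t} / ∅
  L6: {t} / ∅
  L7: {h,t} / ∅
  L8: {d,u} / {d,z}

Liveness:
  L0: in=∅ out={d,z}
  L1: in={d,z} out={d,t,z}
  L2: in={d,t,z} out={d,t,z}
  L3: in={d,t,z} out={d,z}
  L4: in={z} out={d,z}
  L5: in={d,z} out={d,z}
  L6: in={d,z} out={d,z}
  L7: in=∅ out=∅
  L8: in={d,z} out=∅

Interfere edges:
  d — {h,q,t,u,z}
  h — {d,z}
  q — {d,t,z}
  t — {d,q,u,z}
  u — {d,t,z}
  z — {d,h,q,t,u}

Colouring:
  lower bound: {d,q,t,z} mutually conflict ⇒ χ ≥ 4
  assign d→r0 h→r2 q→r3 t→r2 u→r3 z→r1 — no edge inside a register ⇒ χ ≤ 4
  χ = 4

Answer: 4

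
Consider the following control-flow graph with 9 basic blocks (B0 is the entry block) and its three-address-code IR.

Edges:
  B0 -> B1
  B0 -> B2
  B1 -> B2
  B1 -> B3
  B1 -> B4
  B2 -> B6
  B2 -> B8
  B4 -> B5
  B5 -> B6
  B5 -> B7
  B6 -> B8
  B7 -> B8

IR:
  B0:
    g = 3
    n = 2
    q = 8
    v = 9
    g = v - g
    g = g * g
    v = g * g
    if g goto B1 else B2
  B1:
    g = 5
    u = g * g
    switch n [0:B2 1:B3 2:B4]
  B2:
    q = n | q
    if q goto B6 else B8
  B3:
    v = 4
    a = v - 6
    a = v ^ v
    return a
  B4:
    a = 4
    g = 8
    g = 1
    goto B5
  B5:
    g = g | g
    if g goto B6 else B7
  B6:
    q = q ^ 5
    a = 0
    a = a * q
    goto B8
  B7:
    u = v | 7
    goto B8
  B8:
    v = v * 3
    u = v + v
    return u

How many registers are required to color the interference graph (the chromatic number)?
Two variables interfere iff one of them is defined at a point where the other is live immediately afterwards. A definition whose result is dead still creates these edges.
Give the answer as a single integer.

Answer: 4

Derivation:
Per-block:
  B0 def {g,n,q,v} use ∅
  B1 def {g,u} use {n}
  B2 def {q} use {n,q}
  B3 def {a,v} use ∅
  B4 def {a,g} use ∅
  B5 def {g} use {g}
  B6 def {a,q} use {q}
  B7 def {u} use {v}
  B8 def {u,v} use {v}

Live sets:
  B0: in=∅ out={n,q,v}
  B1: in={n,q,v} out={n,q,v}
  B2: in={n,q,v} out={q,v}
  B3: in=∅ out=∅
  B4: in={q,v} out={g,q,v}
  B5: in={g,q,v} out={q,v}
  B6: in={q,v} out={v}
  B7: in={v} out={v}
  B8: in={v} out=∅

Interfere edges:
  a — {q,v}
  g — {n,q,v}
  n — {g,q,u,v}
  q — {a,g,n,u,v}
  u — {n,q,v}
  v — {a,g,n,q,u}

Colouring:
  {g,n,q,v} pairwise interfere (4-clique) ⇒ χ ≥ 4
  4-colouring: c0={q}  c1={v}  c2={a,n}  c3={g,u}
  χ = 4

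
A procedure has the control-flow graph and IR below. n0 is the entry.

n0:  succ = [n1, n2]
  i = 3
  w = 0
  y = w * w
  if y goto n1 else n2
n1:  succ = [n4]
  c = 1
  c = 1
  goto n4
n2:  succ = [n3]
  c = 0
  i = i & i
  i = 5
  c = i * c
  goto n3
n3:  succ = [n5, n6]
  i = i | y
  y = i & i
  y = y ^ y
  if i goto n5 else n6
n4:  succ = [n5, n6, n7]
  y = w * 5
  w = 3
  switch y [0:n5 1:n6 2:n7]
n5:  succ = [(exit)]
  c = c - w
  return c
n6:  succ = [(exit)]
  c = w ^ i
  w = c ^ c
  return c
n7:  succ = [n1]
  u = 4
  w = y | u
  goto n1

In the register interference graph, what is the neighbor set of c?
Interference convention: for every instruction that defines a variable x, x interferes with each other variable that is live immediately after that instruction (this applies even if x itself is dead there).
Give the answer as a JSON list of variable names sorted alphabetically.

Answer: ["i", "w", "y"]

Analysis:
def/use:
  n0: def={i,w,y} ue=∅
  n1: def={c} ue=∅
  n2: def={c,i} ue={i}
  n3: def={i,y} ue={i,y}
  n4: def={w,y} ue={w}
  n5: def={c} ue={c,w}
  n6: def={c,w} ue={i,w}
  n7: def={u,w} ue={y}

Backward fixpoint:
  live n0: ∅→{i,w,y}
  live n1: {i,w}→{c,i,w}
  live n2: {i,w,y}→{c,i,w,y}
  live n3: {c,i,w,y}→{c,i,w}
  live n4: {c,i,w}→{c,i,w,y}
  live n5: {c,w}→∅
  live n6: {i,w}→∅
  live n7: {i,y}→{i,w}

Interfere edges:
  c — {i,w,y}
  i — {c,u,w,y}
  u — {i,y}
  w — {c,i,y}
  y — {c,i,u,w}

N(c) = ["i", "w", "y"]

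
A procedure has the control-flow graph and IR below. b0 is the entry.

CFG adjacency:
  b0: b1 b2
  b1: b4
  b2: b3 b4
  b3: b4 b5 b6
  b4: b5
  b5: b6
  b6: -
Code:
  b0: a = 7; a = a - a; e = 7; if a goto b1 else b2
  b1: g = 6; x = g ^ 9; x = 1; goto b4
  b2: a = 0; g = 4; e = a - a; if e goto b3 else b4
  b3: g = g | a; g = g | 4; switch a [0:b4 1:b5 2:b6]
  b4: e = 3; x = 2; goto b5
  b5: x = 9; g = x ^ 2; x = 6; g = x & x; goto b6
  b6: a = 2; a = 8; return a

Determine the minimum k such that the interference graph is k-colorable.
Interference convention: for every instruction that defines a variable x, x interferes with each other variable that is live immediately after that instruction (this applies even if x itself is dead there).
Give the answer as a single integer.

Answer: 3

Derivation:
Block summaries:
  b0: {a,e} / ∅
  b1: {g,x} / ∅
  b2: {a,e,g} / ∅
  b3: {g} / {a,g}
  b4: {e,x} / ∅
  b5: {g,x} / ∅
  b6: {a} / ∅

Liveness:
  live b0: ∅→∅
  live b1: ∅→∅
  live b2: ∅→{a,g}
  live b3: {a,g}→∅
  live b4: ∅→∅
  live b5: ∅→∅
  live b6: ∅→∅

Interference:
  a: {e,g}
  e: {a,g}
  g: {a,e}
  x: ∅

Chromatic number:
  lower bound: {a,e,g} mutually conflict ⇒ χ ≥ 3
  3-colouring: c0={a,x}  c1={e}  c2={g}
  χ = 3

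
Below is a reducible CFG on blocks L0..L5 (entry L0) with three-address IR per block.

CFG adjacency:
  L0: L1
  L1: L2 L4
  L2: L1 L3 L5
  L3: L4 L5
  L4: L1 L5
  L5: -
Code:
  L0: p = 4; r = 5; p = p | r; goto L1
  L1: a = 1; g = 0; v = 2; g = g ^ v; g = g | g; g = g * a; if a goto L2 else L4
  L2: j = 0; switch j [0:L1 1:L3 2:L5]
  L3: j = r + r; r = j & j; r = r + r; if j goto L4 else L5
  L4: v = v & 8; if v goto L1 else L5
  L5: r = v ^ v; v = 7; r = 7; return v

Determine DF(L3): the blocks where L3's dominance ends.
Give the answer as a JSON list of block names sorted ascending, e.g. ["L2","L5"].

idom tree: L1←L0 L2←L1 L3←L2 L4←L1 L5←L1
Dom∩ at merges:
  L1: preds {L0,L2,L4}: {L0} ∩ {L0,L1,L2} ∩ {L0,L1,L4} = {L0}; idom=L0
  L4: preds {L1,L3}: {L0,L1} ∩ {L0,L1,L2,L3} = {L0,L1}; idom=L1
  L5: preds {L2,L3,L4}: {L0,L1,L2} ∩ {L0,L1,L2,L3} ∩ {L0,L1,L4} = {L0,L1}; idom=L1

DF derivation:
  join L1 pred L0: · stop@L0
  join L1 pred L2: L2→L1 stop@L0
  join L1 pred L4: L4→L1 stop@L0
  join L4 pred L1: · stop@L1
  join L4 pred L3: L3→L2 stop@L1
  join L5 pred L2: L2 stop@L1
  join L5 pred L3: L3→L2 stop@L1
  join L5 pred L4: L4 stop@L1
  L0: DF=∅
  L1: DF={L1}
  L2: DF={L1,L4,L5}
  L3: DF={L4,L5}
  L4: DF={L1,L5}
  L5: DF=∅

DF(L3) = ["L4", "L5"]

Answer: ["L4", "L5"]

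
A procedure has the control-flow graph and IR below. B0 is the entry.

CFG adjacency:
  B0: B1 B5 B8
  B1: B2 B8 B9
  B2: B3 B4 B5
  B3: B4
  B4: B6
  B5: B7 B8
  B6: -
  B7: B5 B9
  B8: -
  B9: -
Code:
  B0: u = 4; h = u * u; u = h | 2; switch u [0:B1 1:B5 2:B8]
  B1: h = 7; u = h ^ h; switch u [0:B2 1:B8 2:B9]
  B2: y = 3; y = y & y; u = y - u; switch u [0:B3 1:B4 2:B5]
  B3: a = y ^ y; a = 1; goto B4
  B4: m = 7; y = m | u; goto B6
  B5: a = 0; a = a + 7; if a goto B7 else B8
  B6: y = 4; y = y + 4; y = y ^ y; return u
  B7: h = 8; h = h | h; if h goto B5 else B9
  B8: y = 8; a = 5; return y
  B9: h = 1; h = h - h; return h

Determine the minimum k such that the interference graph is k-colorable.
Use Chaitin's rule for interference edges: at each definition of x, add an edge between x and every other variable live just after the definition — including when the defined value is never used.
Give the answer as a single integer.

Per-block:
  B0: def={h,u} ue=∅
  B1: def={h,u} ue=∅
  B2: def={u,y} ue={u}
  B3: def={a} ue={y}
  B4: def={m,y} ue={u}
  B5: def={a} ue=∅
  B6: def={y} ue={u}
  B7: def={h} ue=∅
  B8: def={a,y} ue=∅
  B9: def={h} ue=∅

Liveness:
  B0: in=∅ out=∅
  B1: in=∅ out={u}
  B2: in={u} out={u,y}
  B3: in={u,y} out={u}
  B4: in={u} out={u}
  B5: in=∅ out=∅
  B6: in={u} out=∅
  B7: in=∅ out=∅
  B8: in=∅ out=∅
  B9: in=∅ out=∅

Conflict graph:
  a↔{u,y}
  h↔∅
  m↔{u}
  u↔{a,m,y}
  y↔{a,u}

Colouring:
  {a,u,y} pairwise interfere (3-clique) ⇒ χ ≥ 3
  assign a→c1 h→c0 m→c1 u→c0 y→c2 — no edge inside a register ⇒ χ ≤ 3
  χ = 3

Answer: 3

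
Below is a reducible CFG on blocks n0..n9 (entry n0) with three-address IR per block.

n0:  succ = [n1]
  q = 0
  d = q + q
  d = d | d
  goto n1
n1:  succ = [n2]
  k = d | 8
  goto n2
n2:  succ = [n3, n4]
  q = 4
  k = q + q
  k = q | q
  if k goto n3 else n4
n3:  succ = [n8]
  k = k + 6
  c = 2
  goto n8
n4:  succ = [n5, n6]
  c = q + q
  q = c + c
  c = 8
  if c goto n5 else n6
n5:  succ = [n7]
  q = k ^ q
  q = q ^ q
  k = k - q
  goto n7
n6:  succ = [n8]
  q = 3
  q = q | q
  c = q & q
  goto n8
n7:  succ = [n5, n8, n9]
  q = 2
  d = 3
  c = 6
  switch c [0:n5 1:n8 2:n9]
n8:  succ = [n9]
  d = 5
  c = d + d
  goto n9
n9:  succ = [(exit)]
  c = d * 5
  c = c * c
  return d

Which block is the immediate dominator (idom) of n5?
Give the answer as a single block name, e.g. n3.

idom tree: n1←n0 n2←n1 n3←n2 n4←n2 n5←n4 n6←n4 n7←n5 n8←n2 n9←n2
Dom∩ at merges:
  n5: preds {n4,n7}: {n0,n1,n2,n4} ∩ {n0,n1,n2,n4,n5,n7} = {n0,n1,n2,n4}; idom=n4
  n8: preds {n3,n6,n7}: {n0,n1,n2,n3} ∩ {n0,n1,n2,n4,n6} ∩ {n0,n1,n2,n4,n5,n7} = {n0,n1,n2}; idom=n2
  n9: preds {n7,n8}: {n0,n1,n2,n4,n5,n7} ∩ {n0,n1,n2,n8} = {n0,n1,n2}; idom=n2

idom(n5) = n4

Answer: n4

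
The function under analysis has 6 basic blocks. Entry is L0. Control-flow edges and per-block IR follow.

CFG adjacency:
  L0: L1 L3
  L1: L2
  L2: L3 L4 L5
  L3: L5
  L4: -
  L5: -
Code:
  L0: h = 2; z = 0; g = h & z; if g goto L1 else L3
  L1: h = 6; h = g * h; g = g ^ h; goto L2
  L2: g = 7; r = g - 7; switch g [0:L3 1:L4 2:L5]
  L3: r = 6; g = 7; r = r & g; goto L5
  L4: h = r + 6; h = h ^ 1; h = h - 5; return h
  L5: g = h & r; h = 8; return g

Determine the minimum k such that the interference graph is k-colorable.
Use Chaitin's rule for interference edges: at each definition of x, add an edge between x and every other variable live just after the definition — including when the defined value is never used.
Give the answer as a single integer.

def/use:
  L0 def {g,h,z} use ∅
  L1 def {g,h} use {g}
  L2 def {g,r} use ∅
  L3 def {g,r} use ∅
  L4 def {h} use {r}
  L5 def {g,h} use {h,r}

Live sets:
  L0: in=∅ out={g,h}
  L1: in={g} out={h}
  L2: in={h} out={h,r}
  L3: in={h} out={h,r}
  L4: in={r} out=∅
  L5: in={h,r} out=∅

Conflict graph:
  g — {h,r}
  h — {g,r,z}
  r — {g,h}
  z — {h}

Registers:
  lower bound: {g,h,r} mutually conflict ⇒ χ ≥ 3
  3-colouring: r0={h}  r1={g,z}  r2={r}
  χ = 3

Answer: 3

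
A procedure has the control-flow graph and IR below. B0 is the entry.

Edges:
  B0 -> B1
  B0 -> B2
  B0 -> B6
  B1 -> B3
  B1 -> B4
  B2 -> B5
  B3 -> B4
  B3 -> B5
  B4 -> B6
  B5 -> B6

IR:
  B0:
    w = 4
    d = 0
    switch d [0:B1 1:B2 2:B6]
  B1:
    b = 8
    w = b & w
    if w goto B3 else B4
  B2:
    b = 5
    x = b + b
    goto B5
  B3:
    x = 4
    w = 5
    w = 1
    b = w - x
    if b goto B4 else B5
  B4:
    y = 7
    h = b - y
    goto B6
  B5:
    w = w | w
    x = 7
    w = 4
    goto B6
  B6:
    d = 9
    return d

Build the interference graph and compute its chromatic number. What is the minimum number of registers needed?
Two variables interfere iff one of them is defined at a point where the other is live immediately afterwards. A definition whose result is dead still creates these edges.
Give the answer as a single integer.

Answer: 2

Analysis:
Block summaries:
  B0: {d,w} / ∅
  B1: {b,w} / {w}
  B2: {b,x} / ∅
  B3: {b,w,x} / ∅
  B4: {h,y} / {b}
  B5: {w,x} / {w}
  B6: {d} / ∅

Live sets:
  B0 li=∅ lo={w}
  B1 li={w} lo={b}
  B2 li={w} lo={w}
  B3 li=∅ lo={b,w}
  B4 li={b} lo=∅
  B5 li={w} lo=∅
  B6 li=∅ lo=∅

Conflict graph:
  b — {w,y}
  d — {w}
  h — ∅
  w — {b,d,x}
  x — {w}
  y — {b}

Chromatic number:
  clique {b,w} ⇒ need ≥ 2
  assign b→c1 d→c1 h→c0 w→c0 x→c1 y→c0 — no edge inside a register ⇒ χ ≤ 2
  χ = 2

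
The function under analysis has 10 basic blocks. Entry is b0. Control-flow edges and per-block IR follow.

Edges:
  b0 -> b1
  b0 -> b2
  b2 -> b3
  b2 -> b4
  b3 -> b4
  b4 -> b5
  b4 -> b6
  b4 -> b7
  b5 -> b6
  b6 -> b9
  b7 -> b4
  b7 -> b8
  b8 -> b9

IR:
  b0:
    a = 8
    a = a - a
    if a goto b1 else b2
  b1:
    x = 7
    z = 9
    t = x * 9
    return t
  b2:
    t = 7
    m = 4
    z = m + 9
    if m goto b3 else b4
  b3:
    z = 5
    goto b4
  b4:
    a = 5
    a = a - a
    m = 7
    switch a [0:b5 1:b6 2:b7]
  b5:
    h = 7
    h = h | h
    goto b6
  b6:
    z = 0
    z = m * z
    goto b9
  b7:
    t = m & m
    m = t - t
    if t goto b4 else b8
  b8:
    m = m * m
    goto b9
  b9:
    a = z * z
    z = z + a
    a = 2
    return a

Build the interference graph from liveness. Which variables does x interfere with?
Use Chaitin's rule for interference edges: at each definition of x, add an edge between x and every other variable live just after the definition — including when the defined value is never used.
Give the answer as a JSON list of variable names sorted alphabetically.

Per-block:
  b0 def {a} use ∅
  b1 def {t,x,z} use ∅
  b2 def {m,t,z} use ∅
  b3 def {z} use ∅
  b4 def {a,m} use ∅
  b5 def {h} use ∅
  b6 def {z} use {m}
  b7 def {m,t} use {m}
  b8 def {m} use {m}
  b9 def {a,z} use {z}

Backward fixpoint:
  b0 li=∅ lo=∅
  b1 li=∅ lo=∅
  b2 li=∅ lo={z}
  b3 li=∅ lo={z}
  b4 li={z} lo={m,z}
  b5 li={m} lo={m}
  b6 li={m} lo={z}
  b7 li={m,z} lo={m,z}
  b8 li={m,z} lo={z}
  b9 li={z} lo=∅

Interference:
  a — {m,z}
  h — {m}
  m — {a,h,t,z}
  t — {m,z}
  x — {z}
  z — {a,m,t,x}

N(x) = ["z"]

Answer: ["z"]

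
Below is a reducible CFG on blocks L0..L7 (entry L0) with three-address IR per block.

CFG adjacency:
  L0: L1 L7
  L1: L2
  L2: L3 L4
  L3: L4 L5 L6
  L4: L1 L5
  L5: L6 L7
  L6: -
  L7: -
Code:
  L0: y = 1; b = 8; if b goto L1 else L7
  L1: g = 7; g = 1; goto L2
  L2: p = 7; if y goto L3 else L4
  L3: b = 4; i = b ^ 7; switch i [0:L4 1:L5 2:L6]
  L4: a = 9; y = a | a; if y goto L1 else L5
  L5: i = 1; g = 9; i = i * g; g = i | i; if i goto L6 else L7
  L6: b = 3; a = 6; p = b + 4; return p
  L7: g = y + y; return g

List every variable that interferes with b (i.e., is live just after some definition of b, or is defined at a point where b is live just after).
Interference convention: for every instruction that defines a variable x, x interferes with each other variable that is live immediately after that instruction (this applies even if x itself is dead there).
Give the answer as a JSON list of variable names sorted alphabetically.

Block summaries:
  L0: def={b,y} ue=∅
  L1: def={g} ue=∅
  L2: def={p} ue={y}
  L3: def={b,i} ue=∅
  L4: def={a,y} ue=∅
  L5: def={g,i} ue=∅
  L6: def={a,b,p} ue=∅
  L7: def={g} ue={y}

Backward fixpoint:
  L0: in=∅ out={y}
  L1: in={y} out={y}
  L2: in={y} out={y}
  L3: in={y} out={y}
  L4: in=∅ out={y}
  L5: in={y} out={y}
  L6: in=∅ out=∅
  L7: in={y} out=∅

Interfere edges:
  a↔{b}
  b↔{a,y}
  g↔{i,y}
  i↔{g,y}
  p↔{y}
  y↔{b,g,i,p}

N(b) = ["a", "y"]

Answer: ["a", "y"]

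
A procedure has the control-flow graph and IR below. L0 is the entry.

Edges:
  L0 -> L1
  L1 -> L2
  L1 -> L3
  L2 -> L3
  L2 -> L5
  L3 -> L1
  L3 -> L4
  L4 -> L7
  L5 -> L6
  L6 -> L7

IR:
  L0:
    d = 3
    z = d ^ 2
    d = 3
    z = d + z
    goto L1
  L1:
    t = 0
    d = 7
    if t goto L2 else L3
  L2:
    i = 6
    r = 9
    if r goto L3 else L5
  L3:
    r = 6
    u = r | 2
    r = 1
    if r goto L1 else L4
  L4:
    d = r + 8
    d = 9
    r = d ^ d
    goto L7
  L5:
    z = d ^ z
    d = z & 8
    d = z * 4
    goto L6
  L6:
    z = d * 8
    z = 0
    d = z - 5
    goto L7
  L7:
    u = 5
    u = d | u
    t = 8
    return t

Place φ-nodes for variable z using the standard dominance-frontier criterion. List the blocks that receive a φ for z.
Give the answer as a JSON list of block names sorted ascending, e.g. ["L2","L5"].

Answer: ["L7"]

Analysis:
idom tree: L1←L0 L2←L1 L3←L1 L4←L3 L5←L2 L6←L5 L7←L1
Join-block Dom:
  L1: preds {L0,L3}: {L0} ∩ {L0,L1,L3} = {L0}; idom=L0
  L3: preds {L1,L2}: {L0,L1} ∩ {L0,L1,L2} = {L0,L1}; idom=L1
  L7: preds {L4,L6}: {L0,L1,L3,L4} ∩ {L0,L1,L2,L5,L6} = {L0,L1}; idom=L1

DF derivation:
  L1←L0: walk · to L0
  L1←L3: walk L3→L1 to L0
  L3←L1: walk · to L1
  L3←L2: walk L2 to L1
  L7←L4: walk L4→L3 to L1
  L7←L6: walk L6→L5→L2 to L1
  L0 → ∅
  L1 → {L1}
  L2 → {L3,L7}
  L3 → {L1,L7}
  L4 → {L7}
  L5 → {L7}
  L6 → {L7}
  L7 → ∅

φ for z: defs {L0,L5,L6}
  DF⁺ = {L7}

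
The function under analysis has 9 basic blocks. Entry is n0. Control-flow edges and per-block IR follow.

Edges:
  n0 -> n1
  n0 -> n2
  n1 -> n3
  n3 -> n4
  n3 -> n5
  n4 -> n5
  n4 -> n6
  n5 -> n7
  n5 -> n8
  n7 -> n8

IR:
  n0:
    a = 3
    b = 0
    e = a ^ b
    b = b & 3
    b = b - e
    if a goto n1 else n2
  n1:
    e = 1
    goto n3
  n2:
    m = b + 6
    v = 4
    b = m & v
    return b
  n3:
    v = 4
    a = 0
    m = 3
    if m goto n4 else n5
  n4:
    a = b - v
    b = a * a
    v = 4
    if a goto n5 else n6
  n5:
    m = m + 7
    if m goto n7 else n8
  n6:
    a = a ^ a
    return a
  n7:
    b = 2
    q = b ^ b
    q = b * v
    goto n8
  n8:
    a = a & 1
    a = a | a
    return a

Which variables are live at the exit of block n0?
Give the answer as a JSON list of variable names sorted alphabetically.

Answer: ["b"]

Derivation:
Per-block:
  n0 def {a,b,e} use ∅
  n1 def {e} use ∅
  n2 def {b,m,v} use {b}
  n3 def {a,m,v} use ∅
  n4 def {a,b,v} use {b,v}
  n5 def {m} use {m}
  n6 def {a} use {a}
  n7 def {b,q} use {v}
  n8 def {a} use {a}

Liveness:
  live n0: ∅→{b}
  live n1: {b}→{b}
  live n2: {b}→∅
  live n3: {b}→{a,b,m,v}
  live n4: {b,m,v}→{a,m,v}
  live n5: {a,m,v}→{a,v}
  live n6: {a}→∅
  live n7: {a,v}→{a}
  live n8: {a}→∅

live-out(n0) = ["b"]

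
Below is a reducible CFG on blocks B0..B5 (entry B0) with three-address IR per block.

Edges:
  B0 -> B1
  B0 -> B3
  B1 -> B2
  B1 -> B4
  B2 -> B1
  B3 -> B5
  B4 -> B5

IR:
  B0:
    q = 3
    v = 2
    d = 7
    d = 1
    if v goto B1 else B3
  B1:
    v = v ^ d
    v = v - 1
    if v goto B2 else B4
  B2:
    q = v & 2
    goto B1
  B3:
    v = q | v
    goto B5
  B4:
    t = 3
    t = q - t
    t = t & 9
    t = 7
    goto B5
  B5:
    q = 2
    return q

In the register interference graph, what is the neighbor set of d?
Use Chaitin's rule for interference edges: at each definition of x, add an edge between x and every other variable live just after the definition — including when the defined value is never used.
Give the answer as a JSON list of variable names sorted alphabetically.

Answer: ["q", "v"]

Analysis:
def/use:
  B0 def {d,q,v} use ∅
  B1 def {v} use {d,v}
  B2 def {q} use {v}
  B3 def {v} use {q,v}
  B4 def {t} use {q}
  B5 def {q} use ∅

Liveness:
  B0: in=∅ out={d,q,v}
  B1: in={d,q,v} out={d,q,v}
  B2: in={d,v} out={d,q,v}
  B3: in={q,v} out=∅
  B4: in={q} out=∅
  B5: in=∅ out=∅

Interfere edges:
  d: {q,v}
  q: {d,t,v}
  t: {q}
  v: {d,q}

N(d) = ["q", "v"]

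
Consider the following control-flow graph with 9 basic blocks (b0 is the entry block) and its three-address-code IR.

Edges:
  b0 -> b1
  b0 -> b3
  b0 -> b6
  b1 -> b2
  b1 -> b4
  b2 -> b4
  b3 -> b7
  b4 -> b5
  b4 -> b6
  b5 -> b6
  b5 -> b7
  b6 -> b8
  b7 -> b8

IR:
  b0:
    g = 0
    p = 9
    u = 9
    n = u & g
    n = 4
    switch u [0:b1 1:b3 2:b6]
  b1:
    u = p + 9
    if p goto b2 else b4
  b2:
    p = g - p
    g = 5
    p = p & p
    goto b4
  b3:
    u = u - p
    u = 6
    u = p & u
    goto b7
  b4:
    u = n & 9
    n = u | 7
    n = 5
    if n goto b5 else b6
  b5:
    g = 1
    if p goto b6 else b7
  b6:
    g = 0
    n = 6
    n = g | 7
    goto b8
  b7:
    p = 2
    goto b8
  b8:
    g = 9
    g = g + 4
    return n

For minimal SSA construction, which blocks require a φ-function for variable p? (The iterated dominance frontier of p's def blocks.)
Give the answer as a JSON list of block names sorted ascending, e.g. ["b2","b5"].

Answer: ["b4", "b6", "b7", "b8"]

Derivation:
idom tree: b1←b0 b2←b1 b3←b0 b4←b1 b5←b4 b6←b0 b7←b0 b8←b0
Join-block Dom:
  b4: preds {b1,b2}: {b0,b1} ∩ {b0,b1,b2} = {b0,b1}; idom=b1
  b6: preds {b0,b4,b5}: {b0} ∩ {b0,b1,b4} ∩ {b0,b1,b4,b5} = {b0}; idom=b0
  b7: preds {b3,b5}: {b0,b3} ∩ {b0,b1,b4,b5} = {b0}; idom=b0
  b8: preds {b6,b7}: {b0,b6} ∩ {b0,b7} = {b0}; idom=b0

DF derivation:
  join b4 pred b1: · stop@b1
  join b4 pred b2: b2 stop@b1
  join b6 pred b0: · stop@b0
  join b6 pred b4: b4→b1 stop@b0
  join b6 pred b5: b5→b4→b1 stop@b0
  join b7 pred b3: b3 stop@b0
  join b7 pred b5: b5→b4→b1 stop@b0
  join b8 pred b6: b6 stop@b0
  join b8 pred b7: b7 stop@b0
  DF(b0)=∅
  DF(b1)={b6,b7}
  DF(b2)={b4}
  DF(b3)={b7}
  DF(b4)={b6,b7}
  DF(b5)={b6,b7}
  DF(b6)={b8}
  DF(b7)={b8}
  DF(b8)=∅

φ for p: defs {b0,b2,b7}
  DF⁺ = {b4,b6,b7,b8}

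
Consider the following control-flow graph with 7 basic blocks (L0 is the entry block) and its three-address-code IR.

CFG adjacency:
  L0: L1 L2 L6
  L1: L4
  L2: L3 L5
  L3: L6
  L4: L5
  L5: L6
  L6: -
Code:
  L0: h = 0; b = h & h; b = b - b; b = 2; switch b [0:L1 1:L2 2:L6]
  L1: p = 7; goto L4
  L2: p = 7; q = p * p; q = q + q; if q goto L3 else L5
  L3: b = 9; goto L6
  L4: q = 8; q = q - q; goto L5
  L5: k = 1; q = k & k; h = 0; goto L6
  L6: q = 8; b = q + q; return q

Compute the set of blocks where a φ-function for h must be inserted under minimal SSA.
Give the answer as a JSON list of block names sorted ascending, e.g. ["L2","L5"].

idom tree: L1←L0 L2←L0 L3←L2 L4←L1 L5←L0 L6←L0
Dom∩ at merges:
  L5: preds {L2,L4}: {L0,L2} ∩ {L0,L1,L4} = {L0}; idom=L0
  L6: preds {L0,L3,L5}: {L0} ∩ {L0,L2,L3} ∩ {L0,L5} = {L0}; idom=L0

DF walk-up:
  L5←L2: walk L2 to L0
  L5←L4: walk L4→L1 to L0
  L6←L0: walk · to L0
  L6←L3: walk L3→L2 to L0
  L6←L5: walk L5 to L0
  L0 → ∅
  L1 → {L5}
  L2 → {L5,L6}
  L3 → {L6}
  L4 → {L5}
  L5 → {L6}
  L6 → ∅

φ for h: defs {L0,L5}
  DF⁺ = {L6}

Answer: ["L6"]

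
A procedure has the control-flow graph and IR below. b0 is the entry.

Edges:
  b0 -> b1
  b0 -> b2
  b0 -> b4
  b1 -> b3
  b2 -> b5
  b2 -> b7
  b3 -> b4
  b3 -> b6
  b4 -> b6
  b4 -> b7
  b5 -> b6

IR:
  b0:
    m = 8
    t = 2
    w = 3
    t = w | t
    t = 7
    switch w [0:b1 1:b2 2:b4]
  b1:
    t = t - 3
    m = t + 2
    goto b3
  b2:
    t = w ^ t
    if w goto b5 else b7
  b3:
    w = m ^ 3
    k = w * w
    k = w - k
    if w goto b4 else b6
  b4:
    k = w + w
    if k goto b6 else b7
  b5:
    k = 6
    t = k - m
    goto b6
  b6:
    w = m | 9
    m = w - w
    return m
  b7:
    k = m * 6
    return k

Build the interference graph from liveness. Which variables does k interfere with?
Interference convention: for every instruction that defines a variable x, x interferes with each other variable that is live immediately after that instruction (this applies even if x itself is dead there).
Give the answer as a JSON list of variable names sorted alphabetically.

Block summaries:
  b0: def={m,t,w} ue=∅
  b1: def={m,t} ue={t}
  b2: def={t} ue={t,w}
  b3: def={k,w} ue={m}
  b4: def={k} ue={w}
  b5: def={k,t} ue={m}
  b6: def={m,w} ue={m}
  b7: def={k} ue={m}

Backward fixpoint:
  b0 li=∅ lo={m,t,w}
  b1 li={t} lo={m}
  b2 li={m,t,w} lo={m}
  b3 li={m} lo={m,w}
  b4 li={m,w} lo={m}
  b5 li={m} lo={m}
  b6 li={m} lo=∅
  b7 li={m} lo=∅

Interfere edges:
  k↔{m,w}
  m↔{k,t,w}
  t↔{m,w}
  w↔{k,m,t}

N(k) = ["m", "w"]

Answer: ["m", "w"]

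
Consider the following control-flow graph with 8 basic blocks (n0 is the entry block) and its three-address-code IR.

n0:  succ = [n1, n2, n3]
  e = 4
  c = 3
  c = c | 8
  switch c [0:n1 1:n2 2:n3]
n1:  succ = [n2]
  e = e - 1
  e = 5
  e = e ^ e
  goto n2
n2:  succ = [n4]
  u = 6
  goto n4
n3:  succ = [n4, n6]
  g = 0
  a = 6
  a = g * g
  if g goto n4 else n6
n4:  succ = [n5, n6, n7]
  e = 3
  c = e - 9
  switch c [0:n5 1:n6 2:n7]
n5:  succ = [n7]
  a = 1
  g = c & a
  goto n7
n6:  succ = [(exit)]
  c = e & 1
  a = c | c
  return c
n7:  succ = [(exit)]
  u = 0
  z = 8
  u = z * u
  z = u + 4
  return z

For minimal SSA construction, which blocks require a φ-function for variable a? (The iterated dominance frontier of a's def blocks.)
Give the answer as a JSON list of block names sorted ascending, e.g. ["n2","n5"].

Answer: ["n4", "n6", "n7"]

Derivation:
idom tree: n1←n0 n2←n0 n3←n0 n4←n0 n5←n4 n6←n0 n7←n4
Dom∩ at merges:
  n2: preds {n0,n1}: {n0} ∩ {n0,n1} = {n0}; idom=n0
  n4: preds {n2,n3}: {n0,n2} ∩ {n0,n3} = {n0}; idom=n0
  n6: preds {n3,n4}: {n0,n3} ∩ {n0,n4} = {n0}; idom=n0
  n7: preds {n4,n5}: {n0,n4} ∩ {n0,n4,n5} = {n0,n4}; idom=n4

DF walk-up:
  n2←n0: walk · to n0
  n2←n1: walk n1 to n0
  n4←n2: walk n2 to n0
  n4←n3: walk n3 to n0
  n6←n3: walk n3 to n0
  n6←n4: walk n4 to n0
  n7←n4: walk · to n4
  n7←n5: walk n5 to n4
  n0: DF=∅
  n1: DF={n2}
  n2: DF={n4}
  n3: DF={n4,n6}
  n4: DF={n6}
  n5: DF={n7}
  n6: DF=∅
  n7: DF=∅

φ for a: defs {n3,n5,n6}
  DF⁺ = {n4,n6,n7}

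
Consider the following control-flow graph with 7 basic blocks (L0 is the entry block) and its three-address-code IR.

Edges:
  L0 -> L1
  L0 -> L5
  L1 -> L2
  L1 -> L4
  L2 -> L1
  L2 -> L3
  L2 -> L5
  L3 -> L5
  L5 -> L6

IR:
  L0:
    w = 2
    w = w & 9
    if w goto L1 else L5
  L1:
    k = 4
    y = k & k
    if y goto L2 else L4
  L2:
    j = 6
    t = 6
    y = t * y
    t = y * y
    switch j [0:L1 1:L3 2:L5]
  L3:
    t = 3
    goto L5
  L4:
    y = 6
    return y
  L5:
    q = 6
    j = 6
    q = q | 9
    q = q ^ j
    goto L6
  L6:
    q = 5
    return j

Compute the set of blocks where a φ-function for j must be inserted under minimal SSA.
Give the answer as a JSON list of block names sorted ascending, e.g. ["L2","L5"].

idom tree: L1←L0 L2←L1 L3←L2 L4←L1 L5←L0 L6←L5
Join-block Dom:
  L1: preds {L0,L2}: {L0} ∩ {L0,L1,L2} = {L0}; idom=L0
  L5: preds {L0,L2,L3}: {L0} ∩ {L0,L1,L2} ∩ {L0,L1,L2,L3} = {L0}; idom=L0

DF derivation:
  join L1 pred L0: · stop@L0
  join L1 pred L2: L2→L1 stop@L0
  join L5 pred L0: · stop@L0
  join L5 pred L2: L2→L1 stop@L0
  join L5 pred L3: L3→L2→L1 stop@L0
  DF(L0)=∅
  DF(L1)={L1,L5}
  DF(L2)={L1,L5}
  DF(L3)={L5}
  DF(L4)=∅
  DF(L5)=∅
  DF(L6)=∅

φ for j: defs {L2,L5}
  DF⁺ = {L1,L5}

Answer: ["L1", "L5"]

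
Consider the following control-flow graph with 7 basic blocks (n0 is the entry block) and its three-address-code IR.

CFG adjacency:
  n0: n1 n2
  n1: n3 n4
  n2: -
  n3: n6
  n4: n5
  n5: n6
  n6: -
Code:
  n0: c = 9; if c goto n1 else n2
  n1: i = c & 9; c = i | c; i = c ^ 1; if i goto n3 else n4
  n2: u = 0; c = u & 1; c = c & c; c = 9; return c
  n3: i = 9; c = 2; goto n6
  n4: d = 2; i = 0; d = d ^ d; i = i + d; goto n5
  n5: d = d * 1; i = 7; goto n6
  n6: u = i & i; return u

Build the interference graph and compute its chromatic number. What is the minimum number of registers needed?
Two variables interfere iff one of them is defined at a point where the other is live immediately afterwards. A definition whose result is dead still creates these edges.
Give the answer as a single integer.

def/use:
  n0: def={c} ue=∅
  n1: def={c,i} ue={c}
  n2: def={c,u} ue=∅
  n3: def={c,i} ue=∅
  n4: def={d,i} ue=∅
  n5: def={d,i} ue={d}
  n6: def={u} ue={i}

Liveness:
  n0: in=∅ out={c}
  n1: in={c} out=∅
  n2: in=∅ out=∅
  n3: in=∅ out={i}
  n4: in=∅ out={d}
  n5: in={d} out={i}
  n6: in={i} out=∅

Conflict graph:
  c — {i}
  d — {i}
  i — {c,d}
  u — ∅

Colouring:
  lower bound: {c,i} mutually conflict ⇒ χ ≥ 2
  2-colouring: r0={i,u}  r1={c,d}
  χ = 2

Answer: 2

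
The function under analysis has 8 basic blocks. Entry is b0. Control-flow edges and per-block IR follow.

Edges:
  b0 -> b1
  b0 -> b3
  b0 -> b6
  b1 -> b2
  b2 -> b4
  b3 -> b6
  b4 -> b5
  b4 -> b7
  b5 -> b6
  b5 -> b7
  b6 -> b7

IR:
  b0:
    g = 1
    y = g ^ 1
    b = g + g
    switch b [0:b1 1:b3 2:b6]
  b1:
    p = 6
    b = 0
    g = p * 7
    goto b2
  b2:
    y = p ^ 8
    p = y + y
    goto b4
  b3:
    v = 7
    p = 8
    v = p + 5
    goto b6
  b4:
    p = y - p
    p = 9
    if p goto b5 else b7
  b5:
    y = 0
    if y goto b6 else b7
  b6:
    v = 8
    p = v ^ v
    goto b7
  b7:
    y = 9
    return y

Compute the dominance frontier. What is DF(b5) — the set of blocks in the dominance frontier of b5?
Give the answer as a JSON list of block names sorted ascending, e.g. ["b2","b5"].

Answer: ["b6", "b7"]

Working:
idom tree: b1←b0 b2←b1 b3←b0 b4←b2 b5←b4 b6←b0 b7←b0
Join-block Dom:
  b6: preds {b0,b3,b5}: {b0} ∩ {b0,b3} ∩ {b0,b1,b2,b4,b5} = {b0}; idom=b0
  b7: preds {b4,b5,b6}: {b0,b1,b2,b4} ∩ {b0,b1,b2,b4,b5} ∩ {b0,b6} = {b0}; idom=b0

DF walk-up:
  join b6 pred b0: · stop@b0
  join b6 pred b3: b3 stop@b0
  join b6 pred b5: b5→b4→b2→b1 stop@b0
  join b7 pred b4: b4→b2→b1 stop@b0
  join b7 pred b5: b5→b4→b2→b1 stop@b0
  join b7 pred b6: b6 stop@b0
  DF(b0)=∅
  DF(b1)={b6,b7}
  DF(b2)={b6,b7}
  DF(b3)={b6}
  DF(b4)={b6,b7}
  DF(b5)={b6,b7}
  DF(b6)={b7}
  DF(b7)=∅

DF(b5) = ["b6", "b7"]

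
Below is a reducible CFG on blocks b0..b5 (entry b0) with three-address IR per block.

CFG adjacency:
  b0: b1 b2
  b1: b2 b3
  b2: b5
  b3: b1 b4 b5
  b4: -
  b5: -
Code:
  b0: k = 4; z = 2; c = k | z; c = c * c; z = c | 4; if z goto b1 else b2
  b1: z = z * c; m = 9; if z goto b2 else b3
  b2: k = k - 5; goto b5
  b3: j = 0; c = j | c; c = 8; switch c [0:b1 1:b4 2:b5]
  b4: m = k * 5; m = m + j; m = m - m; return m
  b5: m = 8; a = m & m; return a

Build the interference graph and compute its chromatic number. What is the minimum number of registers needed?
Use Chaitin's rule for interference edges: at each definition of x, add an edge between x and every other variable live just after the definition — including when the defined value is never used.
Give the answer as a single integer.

def/use:
  b0: def={c,k,z} ue=∅
  b1: def={m,z} ue={c,z}
  b2: def={k} ue={k}
  b3: def={c,j} ue={c}
  b4: def={m} ue={j,k}
  b5: def={a,m} ue=∅

Backward fixpoint:
  live b0: ∅→{c,k,z}
  live b1: {c,k,z}→{c,k,z}
  live b2: {k}→∅
  live b3: {c,k,z}→{c,j,k,z}
  live b4: {j,k}→∅
  live b5: ∅→∅

Interference:
  a — ∅
  c — {j,k,m,z}
  j — {c,k,m,z}
  k — {c,j,m,z}
  m — {c,j,k,z}
  z — {c,j,k,m}

Chromatic number:
  {c,j,k,m,z} pairwise interfere (5-clique) ⇒ χ ≥ 5
  5-colouring: R0={a,c}  R1={j}  R2={k}  R3={m}  R4={z}
  χ = 5

Answer: 5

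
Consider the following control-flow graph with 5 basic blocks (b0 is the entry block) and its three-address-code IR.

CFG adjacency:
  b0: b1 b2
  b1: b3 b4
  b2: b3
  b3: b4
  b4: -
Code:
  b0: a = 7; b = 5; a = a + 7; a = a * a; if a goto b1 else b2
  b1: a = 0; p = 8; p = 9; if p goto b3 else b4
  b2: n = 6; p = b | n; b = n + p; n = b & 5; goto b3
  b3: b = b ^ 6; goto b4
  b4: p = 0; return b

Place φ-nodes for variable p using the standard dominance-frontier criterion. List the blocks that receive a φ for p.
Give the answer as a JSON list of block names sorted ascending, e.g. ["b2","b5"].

Answer: ["b3", "b4"]

Working:
idom tree: b1←b0 b2←b0 b3←b0 b4←b0
Dom at joins:
  b3: preds {b1,b2}: {b0,b1} ∩ {b0,b2} = {b0}; idom=b0
  b4: preds {b1,b3}: {b0,b1} ∩ {b0,b3} = {b0}; idom=b0

Frontier:
  b3←b1: walk b1 to b0
  b3←b2: walk b2 to b0
  b4←b1: walk b1 to b0
  b4←b3: walk b3 to b0
  DF(b0)=∅
  DF(b1)={b3,b4}
  DF(b2)={b3}
  DF(b3)={b4}
  DF(b4)=∅

φ for p: defs {b1,b2,b4}
  DF⁺ = {b3,b4}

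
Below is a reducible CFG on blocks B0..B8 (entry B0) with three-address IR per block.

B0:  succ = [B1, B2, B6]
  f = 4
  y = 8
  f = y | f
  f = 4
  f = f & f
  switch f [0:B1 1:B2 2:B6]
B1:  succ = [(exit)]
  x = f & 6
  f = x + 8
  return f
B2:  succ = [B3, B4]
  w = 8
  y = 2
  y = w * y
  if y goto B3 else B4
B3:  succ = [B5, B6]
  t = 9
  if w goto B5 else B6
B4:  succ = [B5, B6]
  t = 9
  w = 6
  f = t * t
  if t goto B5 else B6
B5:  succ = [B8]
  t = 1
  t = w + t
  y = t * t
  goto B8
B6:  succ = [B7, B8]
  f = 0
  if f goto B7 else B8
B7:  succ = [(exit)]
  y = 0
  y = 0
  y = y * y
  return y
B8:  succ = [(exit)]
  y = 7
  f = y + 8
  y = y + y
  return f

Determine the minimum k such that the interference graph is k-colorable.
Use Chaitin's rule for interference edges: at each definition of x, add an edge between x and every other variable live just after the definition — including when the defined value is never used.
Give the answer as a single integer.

Answer: 3

Analysis:
def/use:
  B0: {f,y} / ∅
  B1: {f,x} / {f}
  B2: {w,y} / ∅
  B3: {t} / {w}
  B4: {f,t,w} / ∅
  B5: {t,y} / {w}
  B6: {f} / ∅
  B7: {y} / ∅
  B8: {f,y} / ∅

Liveness:
  B0: in=∅ out={f}
  B1: in={f} out=∅
  B2: in=∅ out={w}
  B3: in={w} out={w}
  B4: in=∅ out={w}
  B5: in={w} out=∅
  B6: in=∅ out=∅
  B7: in=∅ out=∅
  B8: in=∅ out=∅

Conflict graph:
  f — {t,w,y}
  t — {f,w}
  w — {f,t,y}
  x — ∅
  y — {f,w}

Colouring:
  {f,t,w} pairwise interfere (3-clique) ⇒ χ ≥ 3
  assign f→r0 t→r2 w→r1 x→r0 y→r2 — no edge inside a register ⇒ χ ≤ 3
  χ = 3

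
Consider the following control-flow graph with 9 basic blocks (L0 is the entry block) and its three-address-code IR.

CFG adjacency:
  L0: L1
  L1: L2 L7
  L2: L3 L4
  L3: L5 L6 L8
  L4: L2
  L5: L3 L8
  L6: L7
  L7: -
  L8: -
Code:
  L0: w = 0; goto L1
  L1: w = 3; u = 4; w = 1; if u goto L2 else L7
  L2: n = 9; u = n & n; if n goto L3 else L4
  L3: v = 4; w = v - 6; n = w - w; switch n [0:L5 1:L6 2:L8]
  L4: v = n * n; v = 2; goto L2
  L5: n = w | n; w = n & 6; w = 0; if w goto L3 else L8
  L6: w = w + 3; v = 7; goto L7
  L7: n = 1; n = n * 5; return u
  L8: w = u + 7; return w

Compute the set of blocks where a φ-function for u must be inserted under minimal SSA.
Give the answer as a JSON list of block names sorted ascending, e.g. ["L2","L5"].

idom tree: L1←L0 L2←L1 L3←L2 L4←L2 L5←L3 L6←L3 L7←L1 L8←L3
Dom at joins:
  L2: preds {L1,L4}: {L0,L1} ∩ {L0,L1,L2,L4} = {L0,L1}; idom=L1
  L3: preds {L2,L5}: {L0,L1,L2} ∩ {L0,L1,L2,L3,L5} = {L0,L1,L2}; idom=L2
  L7: preds {L1,L6}: {L0,L1} ∩ {L0,L1,L2,L3,L6} = {L0,L1}; idom=L1
  L8: preds {L3,L5}: {L0,L1,L2,L3} ∩ {L0,L1,L2,L3,L5} = {L0,L1,L2,L3}; idom=L3

DF derivation:
  join L2 pred L1: · stop@L1
  join L2 pred L4: L4→L2 stop@L1
  join L3 pred L2: · stop@L2
  join L3 pred L5: L5→L3 stop@L2
  join L7 pred L1: · stop@L1
  join L7 pred L6: L6→L3→L2 stop@L1
  join L8 pred L3: · stop@L3
  join L8 pred L5: L5 stop@L3
  L0 → ∅
  L1 → ∅
  L2 → {L2,L7}
  L3 → {L3,L7}
  L4 → {L2}
  L5 → {L3,L8}
  L6 → {L7}
  L7 → ∅
  L8 → ∅

φ for u: defs {L1,L2}
  DF⁺ = {L2,L7}

Answer: ["L2", "L7"]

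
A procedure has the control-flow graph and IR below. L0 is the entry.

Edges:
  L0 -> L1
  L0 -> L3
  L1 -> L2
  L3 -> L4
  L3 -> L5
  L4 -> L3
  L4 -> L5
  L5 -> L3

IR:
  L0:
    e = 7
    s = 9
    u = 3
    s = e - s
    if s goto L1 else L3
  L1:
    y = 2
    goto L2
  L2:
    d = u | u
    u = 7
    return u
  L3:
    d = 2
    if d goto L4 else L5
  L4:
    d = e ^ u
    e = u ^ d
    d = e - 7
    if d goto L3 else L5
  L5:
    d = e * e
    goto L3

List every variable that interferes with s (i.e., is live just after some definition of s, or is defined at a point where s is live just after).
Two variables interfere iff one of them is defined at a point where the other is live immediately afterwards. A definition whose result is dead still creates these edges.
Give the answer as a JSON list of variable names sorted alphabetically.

Per-block:
  L0: {e,s,u} / ∅
  L1: {y} / ∅
  L2: {d,u} / {u}
  L3: {d} / ∅
  L4: {d,e} / {e,u}
  L5: {d} / {e}

Liveness:
  live L0: ∅→{e,u}
  live L1: {u}→{u}
  live L2: {u}→∅
  live L3: {e,u}→{e,u}
  live L4: {e,u}→{e,u}
  live L5: {e,u}→{e,u}

Interfere edges:
  d — {e,u}
  e — {d,s,u}
  s — {e,u}
  u — {d,e,s,y}
  y — {u}

N(s) = ["e", "u"]

Answer: ["e", "u"]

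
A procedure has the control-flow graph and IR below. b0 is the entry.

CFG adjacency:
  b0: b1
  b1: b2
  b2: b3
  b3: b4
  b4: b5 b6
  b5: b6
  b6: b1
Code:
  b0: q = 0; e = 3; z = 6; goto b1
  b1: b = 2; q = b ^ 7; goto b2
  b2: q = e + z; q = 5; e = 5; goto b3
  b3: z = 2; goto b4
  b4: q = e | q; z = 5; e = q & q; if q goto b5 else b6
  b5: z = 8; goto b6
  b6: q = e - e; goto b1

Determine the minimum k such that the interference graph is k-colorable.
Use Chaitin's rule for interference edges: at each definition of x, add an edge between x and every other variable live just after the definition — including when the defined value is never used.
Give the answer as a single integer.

Block summaries:
  b0: def={e,q,z} ue=∅
  b1: def={b,q} ue=∅
  b2: def={e,q} ue={e,z}
  b3: def={z} ue=∅
  b4: def={e,q,z} ue={e,q}
  b5: def={z} ue=∅
  b6: def={q} ue={e}

Liveness:
  b0 li=∅ lo={e,z}
  b1 li={e,z} lo={e,z}
  b2 li={e,z} lo={e,q}
  b3 li={e,q} lo={e,q}
  b4 li={e,q} lo={e,z}
  b5 li={e} lo={e,z}
  b6 li={e,z} lo={e,z}

Conflict graph:
  b↔{e,z}
  e↔{b,q,z}
  q↔{e,z}
  z↔{b,e,q}

Registers:
  lower bound: {b,e,z} mutually conflict ⇒ χ ≥ 3
  3-colouring: R0={e}  R1={z}  R2={b,q}
  χ = 3

Answer: 3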